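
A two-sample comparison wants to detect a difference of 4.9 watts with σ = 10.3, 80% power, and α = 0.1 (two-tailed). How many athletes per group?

n per group = 2(z_α/2 + z_β)²σ²/d² = 2×(1.645 + 0.84)²×10.3²/4.9² = 54.6 → n = 55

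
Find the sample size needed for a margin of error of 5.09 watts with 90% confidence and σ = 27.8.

n = (z*σ/E)² = (1.645×27.8/5.09)² = 80.7 → n = 81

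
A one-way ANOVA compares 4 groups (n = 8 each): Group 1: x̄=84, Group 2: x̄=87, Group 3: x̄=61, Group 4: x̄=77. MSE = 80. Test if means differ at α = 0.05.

Grand mean = 77.25. SS_between = 3238.0, MS_between = 1079.33. F = 13.492, F_crit ≈ 2.947. Reject H₀.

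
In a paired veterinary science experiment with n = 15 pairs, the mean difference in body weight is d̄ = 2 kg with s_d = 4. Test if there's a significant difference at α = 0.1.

t = d̄/(s_d/√n) = 2/(4/√15) = 1.936. df = 14, critical t = ±1.761. Reject H₀.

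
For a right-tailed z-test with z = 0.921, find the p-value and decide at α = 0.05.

p = P(Z > 0.921) = 1 - Φ(0.921) ≈ 0.1785. Since p ≥ 0.05, fail to reject H₀ (not significant) at α = 0.05.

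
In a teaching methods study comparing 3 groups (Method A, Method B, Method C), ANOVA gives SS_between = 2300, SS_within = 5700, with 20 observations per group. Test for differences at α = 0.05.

df_between = 2, df_within = 57. F = MS_between/MS_within = 1150.0/100.0 = 11.5. F_crit ≈ 3.159. Reject H₀. At least one mean differs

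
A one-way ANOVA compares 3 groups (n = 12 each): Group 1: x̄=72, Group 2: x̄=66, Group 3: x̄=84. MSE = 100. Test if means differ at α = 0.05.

Grand mean = 74.0. SS_between = 2016.0, MS_between = 1008.0. F = 10.08, F_crit ≈ 3.285. Reject H₀.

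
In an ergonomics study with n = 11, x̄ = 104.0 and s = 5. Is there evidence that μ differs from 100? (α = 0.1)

t = (x̄ - μ₀)/(s/√n) = (104.0 - 100)/(5/√11) = 2.653. df = 10, critical t = ±1.812. Reject H₀.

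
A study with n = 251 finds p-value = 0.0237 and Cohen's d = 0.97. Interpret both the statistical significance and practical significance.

Statistically significant (p = 0.0237 < 0.05). Cohen's d = 0.97 indicates a large effect size. Both statistical and practical significance should be considered.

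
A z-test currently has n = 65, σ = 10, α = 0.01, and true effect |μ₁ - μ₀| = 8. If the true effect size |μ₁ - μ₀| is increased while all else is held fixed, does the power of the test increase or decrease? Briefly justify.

Power increases: a larger true effect increases the non-centrality λ = |μ₁ - μ₀|/(σ/√n).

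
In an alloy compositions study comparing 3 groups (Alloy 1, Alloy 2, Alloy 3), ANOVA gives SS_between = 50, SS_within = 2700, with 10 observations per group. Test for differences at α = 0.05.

df_between = 2, df_within = 27. F = MS_between/MS_within = 25.0/100.0 = 0.25. F_crit ≈ 3.354. Fail to reject H₀.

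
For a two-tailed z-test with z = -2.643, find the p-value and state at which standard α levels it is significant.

p = 2·P(Z > |-2.643|) = 2·(1 - Φ(2.643)) ≈ 0.0082. Significant at α = 0.1; Significant at α = 0.05; Significant at α = 0.01.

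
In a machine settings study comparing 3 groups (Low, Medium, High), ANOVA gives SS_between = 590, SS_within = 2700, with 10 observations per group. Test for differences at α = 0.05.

df_between = 2, df_within = 27. F = MS_between/MS_within = 295.0/100.0 = 2.95. F_crit ≈ 3.354. Fail to reject H₀.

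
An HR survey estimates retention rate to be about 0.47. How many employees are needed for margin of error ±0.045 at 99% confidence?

n = z²p(1-p)/E² = 2.576²×0.47×0.53/0.045² = 816.3 → n = 817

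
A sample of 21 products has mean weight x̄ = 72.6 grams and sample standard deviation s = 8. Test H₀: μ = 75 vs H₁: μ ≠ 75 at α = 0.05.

t = (x̄ - μ₀)/(s/√n) = (72.6 - 75)/(8/√21) = -1.375. df = 20, critical t = ±2.086. Fail to reject H₀.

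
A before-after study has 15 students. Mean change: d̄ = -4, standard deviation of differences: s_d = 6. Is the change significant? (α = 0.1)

t = d̄/(s_d/√n) = -4/(6/√15) = -2.582. df = 14, critical t = ±1.761. Reject H₀.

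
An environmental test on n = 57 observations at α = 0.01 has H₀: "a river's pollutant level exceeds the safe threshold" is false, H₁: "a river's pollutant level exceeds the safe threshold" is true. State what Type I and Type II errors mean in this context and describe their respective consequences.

Type I (false positive): concluding that a river's pollutant level exceeds the safe threshold when it is not — shutting down a compliant factory unnecessarily. Type II (false negative): failing to conclude that a river's pollutant level exceeds the safe threshold when it is — allowing unsafe pollution to continue. Which is costlier depends on domain priorities and is a judgement call rather than a statistical fact.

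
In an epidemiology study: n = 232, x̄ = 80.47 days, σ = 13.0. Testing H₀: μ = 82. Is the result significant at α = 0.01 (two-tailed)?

z = (80.47 - 82)/(13.0/√232) = -1.793. Since |z| ≤ 2.576, not significant at α = 0.01.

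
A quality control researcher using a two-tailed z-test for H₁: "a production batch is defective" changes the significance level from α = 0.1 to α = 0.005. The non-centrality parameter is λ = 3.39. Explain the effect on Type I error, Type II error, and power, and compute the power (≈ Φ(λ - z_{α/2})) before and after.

Decreasing α from 0.1 to 0.005:
• Type I error rate decreases (α is the Type I rate by definition).
• Critical value moves from z_{α/2} = 1.645 to 2.807, so power = Φ(λ - z_{α/2}) goes from Φ(3.39 - 1.645) = 0.96 to Φ(3.39 - 2.807) = 0.72.
• Type II error rate β = 1 - power therefore increases (0.04 → 0.28).
Appropriate when false positives are costly — here, scrapping a good batch — wasted material and cost for no reason.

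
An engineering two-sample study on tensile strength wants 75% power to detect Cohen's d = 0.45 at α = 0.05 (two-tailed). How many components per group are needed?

z_{α/2} = 1.96, z_β = Φ⁻¹(0.75) = 0.674. For small effect (d = 0.45): n per group = 2(z_{α/2} + z_β)²/d² = 2(1.96 + 0.674)²/0.45² = 68.5 → 69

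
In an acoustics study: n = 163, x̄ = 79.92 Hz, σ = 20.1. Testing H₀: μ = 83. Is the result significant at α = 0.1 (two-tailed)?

z = (79.92 - 83)/(20.1/√163) = -1.956. Since |z| > 1.645, significant at α = 0.1.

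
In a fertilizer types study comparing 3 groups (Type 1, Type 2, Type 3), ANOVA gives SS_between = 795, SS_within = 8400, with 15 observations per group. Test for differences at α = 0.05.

df_between = 2, df_within = 42. F = MS_between/MS_within = 397.5/200.0 = 1.988. F_crit ≈ 3.22. Fail to reject H₀.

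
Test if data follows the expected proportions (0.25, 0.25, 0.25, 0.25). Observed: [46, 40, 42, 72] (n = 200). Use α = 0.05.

Expected: [50.0, 50.0, 50.0, 50.0]. χ² = 13.28. df = 3, critical = 7.815. Reject H₀.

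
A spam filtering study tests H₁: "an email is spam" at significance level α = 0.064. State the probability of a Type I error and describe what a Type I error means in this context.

P(Type I error) = α = 0.064. A Type I error is rejecting H₀ when H₀ is actually true (false positive) — here, concluding that an email is spam when in fact this is not the case. Consequence: a legitimate email is sent to the spam folder and the user misses it.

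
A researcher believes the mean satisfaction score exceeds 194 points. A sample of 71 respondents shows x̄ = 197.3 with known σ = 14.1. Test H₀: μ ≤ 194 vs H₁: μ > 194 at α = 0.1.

z = 1.972. Critical value: 1.28. Reject H₀.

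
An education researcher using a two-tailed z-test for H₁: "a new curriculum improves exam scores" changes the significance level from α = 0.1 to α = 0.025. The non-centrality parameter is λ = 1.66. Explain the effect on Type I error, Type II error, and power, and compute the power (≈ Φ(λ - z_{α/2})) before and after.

Decreasing α from 0.1 to 0.025:
• Type I error rate decreases (α is the Type I rate by definition).
• Critical value moves from z_{α/2} = 1.645 to 2.241, so power = Φ(λ - z_{α/2}) goes from Φ(1.66 - 1.645) = 0.506 to Φ(1.66 - 2.241) = 0.281.
• Type II error rate β = 1 - power therefore increases (0.494 → 0.719).
Appropriate when false positives are costly — here, adopting a curriculum that gives no real benefit — disruption for nothing.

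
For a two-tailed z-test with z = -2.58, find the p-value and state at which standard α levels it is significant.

p = 2·P(Z > |-2.58|) = 2·(1 - Φ(2.58)) ≈ 0.0099. Significant at α = 0.1; Significant at α = 0.05; Significant at α = 0.01.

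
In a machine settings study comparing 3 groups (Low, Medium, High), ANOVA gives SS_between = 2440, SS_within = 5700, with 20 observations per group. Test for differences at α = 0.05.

df_between = 2, df_within = 57. F = MS_between/MS_within = 1220.0/100.0 = 12.2. F_crit ≈ 3.159. Reject H₀. At least one mean differs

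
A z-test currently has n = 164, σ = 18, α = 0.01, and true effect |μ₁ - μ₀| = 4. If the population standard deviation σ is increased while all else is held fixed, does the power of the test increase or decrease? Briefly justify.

Power decreases: a larger σ inflates the standard error σ/√n, pulling the sampling distribution under H₁ back toward the critical value.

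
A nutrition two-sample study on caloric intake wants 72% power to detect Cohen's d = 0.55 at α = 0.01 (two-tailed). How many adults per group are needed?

z_{α/2} = 2.576, z_β = Φ⁻¹(0.72) = 0.583. For medium effect (d = 0.55): n per group = 2(z_{α/2} + z_β)²/d² = 2(2.576 + 0.583)²/0.55² = 66.0 → 66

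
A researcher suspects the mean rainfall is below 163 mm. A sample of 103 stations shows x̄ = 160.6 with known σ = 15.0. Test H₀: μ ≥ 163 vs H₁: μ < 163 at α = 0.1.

z = -1.624. Critical value: -1.28. Reject H₀.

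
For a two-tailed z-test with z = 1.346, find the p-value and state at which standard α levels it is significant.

p = 2·P(Z > |1.346|) = 2·(1 - Φ(1.346)) ≈ 0.1783. Not significant at any standard level.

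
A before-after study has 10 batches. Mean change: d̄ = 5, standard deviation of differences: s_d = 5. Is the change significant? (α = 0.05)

t = d̄/(s_d/√n) = 5/(5/√10) = 3.162. df = 9, critical t = ±2.262. Reject H₀.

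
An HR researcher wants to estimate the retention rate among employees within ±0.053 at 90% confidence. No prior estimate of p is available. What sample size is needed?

Conservative approach: use p = 0.5 (maximizes p(1-p) = 0.25). n = z²(0.25)/E² = 1.645²×0.25/0.053² = 240.8 → n = 241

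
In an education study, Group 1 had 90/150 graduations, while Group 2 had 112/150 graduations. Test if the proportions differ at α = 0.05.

p̂₁ = 0.6, p̂₂ = 0.747, pooled p̂ = 0.673. z = -2.708. Critical: ±1.96. Reject H₀.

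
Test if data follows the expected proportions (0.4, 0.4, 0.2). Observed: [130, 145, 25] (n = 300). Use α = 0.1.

Expected: [120.0, 120.0, 60.0]. χ² = 26.458. df = 2, critical = 4.605. Reject H₀.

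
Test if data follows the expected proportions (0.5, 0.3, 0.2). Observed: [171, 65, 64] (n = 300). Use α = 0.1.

Expected: [150.0, 90.0, 60.0]. χ² = 10.151. df = 2, critical = 4.605. Reject H₀.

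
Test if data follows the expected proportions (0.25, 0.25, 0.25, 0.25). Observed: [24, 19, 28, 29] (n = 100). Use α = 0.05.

Expected: [25.0, 25.0, 25.0, 25.0]. χ² = 2.48. df = 3, critical = 7.815. Fail to reject H₀.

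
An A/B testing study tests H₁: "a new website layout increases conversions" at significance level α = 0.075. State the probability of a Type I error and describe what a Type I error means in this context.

P(Type I error) = α = 0.075. A Type I error is rejecting H₀ when H₀ is actually true (false positive) — here, concluding that a new website layout increases conversions when in fact this is not the case. Consequence: rolling out a layout that doesn't actually help — wasted engineering effort.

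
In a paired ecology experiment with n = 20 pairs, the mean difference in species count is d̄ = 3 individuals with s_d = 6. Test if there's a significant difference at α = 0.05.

t = d̄/(s_d/√n) = 3/(6/√20) = 2.236. df = 19, critical t = ±2.093. Reject H₀.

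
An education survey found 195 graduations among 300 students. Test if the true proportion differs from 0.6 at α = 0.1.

p̂ = 0.65, p₀ = 0.6. z = (p̂ - p₀)/√(p₀(1-p₀)/n) = 1.768. Critical: ±1.645. Reject H₀.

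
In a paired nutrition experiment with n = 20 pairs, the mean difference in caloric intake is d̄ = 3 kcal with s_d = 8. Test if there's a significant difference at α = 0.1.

t = d̄/(s_d/√n) = 3/(8/√20) = 1.677. df = 19, critical t = ±1.729. Fail to reject H₀.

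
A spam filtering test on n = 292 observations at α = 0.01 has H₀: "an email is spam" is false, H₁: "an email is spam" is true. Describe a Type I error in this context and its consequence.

Type I error: rejecting H₀ when it is true — concluding that an email is spam when in fact it is not. Consequence: a legitimate email is sent to the spam folder and the user misses it.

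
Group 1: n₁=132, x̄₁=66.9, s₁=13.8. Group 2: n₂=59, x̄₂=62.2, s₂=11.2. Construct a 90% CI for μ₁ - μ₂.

Difference = 4.7. SE = √(13.8²/132 + 11.2²/59) = 1.889. CI = (1.59, 7.81)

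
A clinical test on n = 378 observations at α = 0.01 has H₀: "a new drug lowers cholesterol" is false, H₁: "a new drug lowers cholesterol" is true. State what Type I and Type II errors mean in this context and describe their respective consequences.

Type I (false positive): concluding that a new drug lowers cholesterol when it is not — approving an ineffective drug — patients take a useless medication and may skip effective alternatives. Type II (false negative): failing to conclude that a new drug lowers cholesterol when it is — shelving an effective drug — patients miss out on a treatment that would have helped. Which is costlier depends on domain priorities and is a judgement call rather than a statistical fact.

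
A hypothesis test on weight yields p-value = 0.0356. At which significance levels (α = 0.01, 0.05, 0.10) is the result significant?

p = 0.0356. Significant at: α = 0.05, 0.1.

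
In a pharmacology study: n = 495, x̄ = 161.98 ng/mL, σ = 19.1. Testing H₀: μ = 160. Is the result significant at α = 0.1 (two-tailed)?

z = (161.98 - 160)/(19.1/√495) = 2.306. Since |z| > 1.645, significant at α = 0.1.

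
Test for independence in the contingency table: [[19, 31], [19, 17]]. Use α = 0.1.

χ² = 1.853. df = 1, critical = 2.706. Fail to reject H₀. No evidence of dependence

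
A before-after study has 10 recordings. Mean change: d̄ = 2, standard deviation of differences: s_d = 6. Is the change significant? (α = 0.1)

t = d̄/(s_d/√n) = 2/(6/√10) = 1.054. df = 9, critical t = ±1.833. Fail to reject H₀.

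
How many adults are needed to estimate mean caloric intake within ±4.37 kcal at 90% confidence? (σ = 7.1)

n = (z*σ/E)² = (1.645×7.1/4.37)² = 7.1 → n = 8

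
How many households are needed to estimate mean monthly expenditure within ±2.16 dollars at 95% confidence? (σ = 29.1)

n = (z*σ/E)² = (1.96×29.1/2.16)² = 697.3 → n = 698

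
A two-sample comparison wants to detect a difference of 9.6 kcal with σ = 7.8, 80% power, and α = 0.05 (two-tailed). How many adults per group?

n per group = 2(z_α/2 + z_β)²σ²/d² = 2×(1.96 + 0.84)²×7.8²/9.6² = 10.4 → n = 11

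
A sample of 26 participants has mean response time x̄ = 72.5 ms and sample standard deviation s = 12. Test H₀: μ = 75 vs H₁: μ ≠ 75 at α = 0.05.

t = (x̄ - μ₀)/(s/√n) = (72.5 - 75)/(12/√26) = -1.062. df = 25, critical t = ±2.06. Fail to reject H₀.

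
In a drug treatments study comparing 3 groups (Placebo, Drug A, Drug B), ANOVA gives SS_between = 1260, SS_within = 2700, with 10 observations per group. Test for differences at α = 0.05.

df_between = 2, df_within = 27. F = MS_between/MS_within = 630.0/100.0 = 6.3. F_crit ≈ 3.354. Reject H₀. At least one mean differs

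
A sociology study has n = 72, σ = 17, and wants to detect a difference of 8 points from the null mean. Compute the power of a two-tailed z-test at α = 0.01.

SE = σ/√n = 17/√72 = 2.003. Non-centrality λ = d/SE = 8/2.003 = 3.993. Power ≈ Φ(λ - z_{α/2}) = Φ(3.993 - 2.576) = Φ(1.417) = 0.922.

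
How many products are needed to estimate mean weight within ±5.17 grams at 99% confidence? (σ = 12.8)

n = (z*σ/E)² = (2.576×12.8/5.17)² = 40.7 → n = 41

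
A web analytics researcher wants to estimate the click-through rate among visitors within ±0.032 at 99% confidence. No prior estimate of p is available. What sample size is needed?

Conservative approach: use p = 0.5 (maximizes p(1-p) = 0.25). n = z²(0.25)/E² = 2.576²×0.25/0.032² = 1620.1 → n = 1621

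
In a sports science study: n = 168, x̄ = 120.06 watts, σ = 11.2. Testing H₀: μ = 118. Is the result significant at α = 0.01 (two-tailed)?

z = (120.06 - 118)/(11.2/√168) = 2.384. Since |z| ≤ 2.576, not significant at α = 0.01.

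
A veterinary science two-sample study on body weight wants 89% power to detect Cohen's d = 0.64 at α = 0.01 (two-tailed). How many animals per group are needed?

z_{α/2} = 2.576, z_β = Φ⁻¹(0.89) = 1.227. For medium effect (d = 0.64): n per group = 2(z_{α/2} + z_β)²/d² = 2(2.576 + 1.227)²/0.64² = 70.6 → 71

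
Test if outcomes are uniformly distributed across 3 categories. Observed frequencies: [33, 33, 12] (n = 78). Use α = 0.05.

Expected = 26 each. χ² = Σ(O-E)²/E = 11.308. df = 2, critical value = 5.991. Reject H₀.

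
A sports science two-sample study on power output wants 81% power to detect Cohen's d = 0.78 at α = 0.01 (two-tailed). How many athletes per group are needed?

z_{α/2} = 2.576, z_β = Φ⁻¹(0.81) = 0.878. For medium effect (d = 0.78): n per group = 2(z_{α/2} + z_β)²/d² = 2(2.576 + 0.878)²/0.78² = 39.2 → 40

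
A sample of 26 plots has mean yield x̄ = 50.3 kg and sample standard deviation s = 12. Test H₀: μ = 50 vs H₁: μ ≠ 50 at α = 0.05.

t = (x̄ - μ₀)/(s/√n) = (50.3 - 50)/(12/√26) = 0.127. df = 25, critical t = ±2.06. Fail to reject H₀.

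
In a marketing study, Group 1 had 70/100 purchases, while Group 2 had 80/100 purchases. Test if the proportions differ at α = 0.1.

p̂₁ = 0.7, p̂₂ = 0.8, pooled p̂ = 0.75. z = -1.633. Critical: ±1.645. Fail to reject H₀.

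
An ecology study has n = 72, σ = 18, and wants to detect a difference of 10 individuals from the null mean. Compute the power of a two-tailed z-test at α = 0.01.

SE = σ/√n = 18/√72 = 2.121. Non-centrality λ = d/SE = 10/2.121 = 4.714. Power ≈ Φ(λ - z_{α/2}) = Φ(4.714 - 2.576) = Φ(2.138) = 0.984.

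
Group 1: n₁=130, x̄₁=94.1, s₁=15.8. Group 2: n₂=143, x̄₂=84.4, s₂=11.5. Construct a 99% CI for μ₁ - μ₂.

Difference = 9.7. SE = √(15.8²/130 + 11.5²/143) = 1.687. CI = (5.35, 14.05)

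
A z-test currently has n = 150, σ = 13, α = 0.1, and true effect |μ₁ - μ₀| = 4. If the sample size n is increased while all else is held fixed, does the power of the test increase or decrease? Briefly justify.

Power increases: a larger n shrinks the standard error σ/√n, moving the sampling distribution under H₁ further from the critical value.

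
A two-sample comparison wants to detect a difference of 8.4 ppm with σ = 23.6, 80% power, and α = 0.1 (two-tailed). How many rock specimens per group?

n per group = 2(z_α/2 + z_β)²σ²/d² = 2×(1.645 + 0.84)²×23.6²/8.4² = 97.5 → n = 98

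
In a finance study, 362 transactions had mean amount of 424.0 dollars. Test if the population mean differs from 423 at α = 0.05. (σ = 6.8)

z = (x̄ - μ₀)/(σ/√n) = (424.0 - 423)/(6.8/√362) = 2.798. Critical value: ±1.96. Since |2.798| > 1.96, Reject H₀.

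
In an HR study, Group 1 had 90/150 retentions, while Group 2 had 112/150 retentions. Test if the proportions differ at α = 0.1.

p̂₁ = 0.6, p̂₂ = 0.747, pooled p̂ = 0.673. z = -2.708. Critical: ±1.645. Reject H₀.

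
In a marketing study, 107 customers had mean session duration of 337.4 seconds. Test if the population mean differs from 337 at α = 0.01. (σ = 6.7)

z = (x̄ - μ₀)/(σ/√n) = (337.4 - 337)/(6.7/√107) = 0.618. Critical value: ±2.576. Since |0.618| ≤ 2.576, Fail to reject H₀.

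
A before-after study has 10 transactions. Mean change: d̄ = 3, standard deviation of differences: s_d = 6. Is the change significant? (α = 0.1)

t = d̄/(s_d/√n) = 3/(6/√10) = 1.581. df = 9, critical t = ±1.833. Fail to reject H₀.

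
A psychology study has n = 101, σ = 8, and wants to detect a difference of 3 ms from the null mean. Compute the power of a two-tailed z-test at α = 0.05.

SE = σ/√n = 8/√101 = 0.796. Non-centrality λ = d/SE = 3/0.796 = 3.769. Power ≈ Φ(λ - z_{α/2}) = Φ(3.769 - 1.96) = Φ(1.809) = 0.965.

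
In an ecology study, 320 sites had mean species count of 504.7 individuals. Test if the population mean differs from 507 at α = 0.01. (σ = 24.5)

z = (x̄ - μ₀)/(σ/√n) = (504.7 - 507)/(24.5/√320) = -1.679. Critical value: ±2.576. Since |-1.679| ≤ 2.576, Fail to reject H₀.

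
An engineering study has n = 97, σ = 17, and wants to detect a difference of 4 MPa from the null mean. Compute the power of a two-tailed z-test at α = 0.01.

SE = σ/√n = 17/√97 = 1.726. Non-centrality λ = d/SE = 4/1.726 = 2.317. Power ≈ Φ(λ - z_{α/2}) = Φ(2.317 - 2.576) = Φ(-0.259) = 0.398.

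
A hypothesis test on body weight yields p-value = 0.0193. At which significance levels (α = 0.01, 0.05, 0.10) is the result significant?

p = 0.0193. Significant at: α = 0.05, 0.1.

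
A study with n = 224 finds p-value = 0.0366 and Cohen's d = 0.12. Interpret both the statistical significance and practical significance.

Statistically significant (p = 0.0366 < 0.05). Cohen's d = 0.12 indicates a very small effect size. Both statistical and practical significance should be considered.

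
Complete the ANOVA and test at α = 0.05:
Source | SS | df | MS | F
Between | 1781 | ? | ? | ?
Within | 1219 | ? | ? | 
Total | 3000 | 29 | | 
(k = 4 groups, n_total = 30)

df_between = 3, df_within = 26. MS_between = 593.67, MS_within = 46.88. F = 12.662, F_crit ≈ 2.975. Reject H₀.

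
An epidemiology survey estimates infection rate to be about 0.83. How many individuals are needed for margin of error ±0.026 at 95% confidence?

n = z²p(1-p)/E² = 1.96²×0.83×0.17/0.026² = 801.8 → n = 802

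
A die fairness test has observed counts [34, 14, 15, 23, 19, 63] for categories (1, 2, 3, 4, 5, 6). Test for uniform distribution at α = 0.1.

Expected = 28 each. χ² = Σ(O-E)²/E = 61.857. df = 5, critical value = 9.236. Reject H₀.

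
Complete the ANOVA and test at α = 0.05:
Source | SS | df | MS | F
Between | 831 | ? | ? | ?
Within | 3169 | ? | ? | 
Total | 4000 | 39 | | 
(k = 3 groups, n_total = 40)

df_between = 2, df_within = 37. MS_between = 415.5, MS_within = 85.65. F = 4.851, F_crit ≈ 3.252. Reject H₀.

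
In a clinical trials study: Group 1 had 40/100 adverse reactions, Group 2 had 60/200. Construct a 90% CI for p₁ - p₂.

p̂₁ = 0.4, p̂₂ = 0.3. Difference = 0.1. CI = (0.003, 0.197)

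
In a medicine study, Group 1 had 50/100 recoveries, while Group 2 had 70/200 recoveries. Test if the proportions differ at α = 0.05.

p̂₁ = 0.5, p̂₂ = 0.35, pooled p̂ = 0.4. z = 2.5. Critical: ±1.96. Reject H₀.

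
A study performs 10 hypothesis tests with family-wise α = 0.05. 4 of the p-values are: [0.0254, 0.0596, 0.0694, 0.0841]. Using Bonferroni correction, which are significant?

Bonferroni α = 0.05/10 = 0.005. None of the given p-values are significant.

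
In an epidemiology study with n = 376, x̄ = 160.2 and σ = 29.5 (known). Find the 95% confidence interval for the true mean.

CI = x̄ ± z*(σ/√n) = 160.2 ± 1.96(29.5/√376) = 160.2 ± 2.98 = (157.22, 163.18)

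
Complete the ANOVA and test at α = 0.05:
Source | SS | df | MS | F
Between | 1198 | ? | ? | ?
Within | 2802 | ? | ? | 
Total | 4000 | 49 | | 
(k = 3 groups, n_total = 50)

df_between = 2, df_within = 47. MS_between = 599.0, MS_within = 59.62. F = 10.047, F_crit ≈ 3.195. Reject H₀.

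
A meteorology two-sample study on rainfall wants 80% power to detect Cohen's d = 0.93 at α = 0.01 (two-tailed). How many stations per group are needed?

z_{α/2} = 2.576, z_β = Φ⁻¹(0.8) = 0.842. For large effect (d = 0.93): n per group = 2(z_{α/2} + z_β)²/d² = 2(2.576 + 0.842)²/0.93² = 27.02 → 28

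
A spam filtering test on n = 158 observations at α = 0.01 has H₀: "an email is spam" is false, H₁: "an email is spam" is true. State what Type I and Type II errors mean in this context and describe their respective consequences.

Type I (false positive): concluding that an email is spam when it is not — a legitimate email is sent to the spam folder and the user misses it. Type II (false negative): failing to conclude that an email is spam when it is — a spam email lands in the inbox. Which is costlier depends on domain priorities and is a judgement call rather than a statistical fact.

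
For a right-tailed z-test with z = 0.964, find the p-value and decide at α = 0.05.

p = P(Z > 0.964) = 1 - Φ(0.964) ≈ 0.1675. Since p ≥ 0.05, fail to reject H₀ (not significant) at α = 0.05.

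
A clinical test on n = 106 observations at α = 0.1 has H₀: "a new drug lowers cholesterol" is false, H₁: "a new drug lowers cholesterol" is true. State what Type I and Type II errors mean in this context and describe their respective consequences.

Type I (false positive): concluding that a new drug lowers cholesterol when it is not — approving an ineffective drug — patients take a useless medication and may skip effective alternatives. Type II (false negative): failing to conclude that a new drug lowers cholesterol when it is — shelving an effective drug — patients miss out on a treatment that would have helped. Which is costlier depends on domain priorities and is a judgement call rather than a statistical fact.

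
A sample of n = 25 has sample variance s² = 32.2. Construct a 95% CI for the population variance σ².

df = 24. χ²_{0.025} = 39.364, χ²_{0.975} = 12.401. CI for σ² = ((n-1)s²/χ²_{α/2}, (n-1)s²/χ²_{1-α/2}) = (24·32.2/39.364, 24·32.2/12.401) = (19.63, 62.32)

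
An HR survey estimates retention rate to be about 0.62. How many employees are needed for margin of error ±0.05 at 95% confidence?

n = z²p(1-p)/E² = 1.96²×0.62×0.38/0.05² = 362.03 → n = 363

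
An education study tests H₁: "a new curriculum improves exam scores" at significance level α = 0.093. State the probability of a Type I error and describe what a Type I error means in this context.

P(Type I error) = α = 0.093. A Type I error is rejecting H₀ when H₀ is actually true (false positive) — here, concluding that a new curriculum improves exam scores when in fact this is not the case. Consequence: adopting a curriculum that gives no real benefit — disruption for nothing.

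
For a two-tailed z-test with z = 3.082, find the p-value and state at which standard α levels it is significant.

p = 2·P(Z > |3.082|) = 2·(1 - Φ(3.082)) ≈ 0.0021. Significant at α = 0.1; Significant at α = 0.05; Significant at α = 0.01.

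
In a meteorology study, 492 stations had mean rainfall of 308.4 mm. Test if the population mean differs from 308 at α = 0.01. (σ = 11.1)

z = (x̄ - μ₀)/(σ/√n) = (308.4 - 308)/(11.1/√492) = 0.799. Critical value: ±2.576. Since |0.799| ≤ 2.576, Fail to reject H₀.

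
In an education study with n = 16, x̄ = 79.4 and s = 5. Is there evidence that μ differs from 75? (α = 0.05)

t = (x̄ - μ₀)/(s/√n) = (79.4 - 75)/(5/√16) = 3.52. df = 15, critical t = ±2.131. Reject H₀.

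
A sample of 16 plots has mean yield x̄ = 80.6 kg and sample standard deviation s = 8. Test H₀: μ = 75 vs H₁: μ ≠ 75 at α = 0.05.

t = (x̄ - μ₀)/(s/√n) = (80.6 - 75)/(8/√16) = 2.8. df = 15, critical t = ±2.131. Reject H₀.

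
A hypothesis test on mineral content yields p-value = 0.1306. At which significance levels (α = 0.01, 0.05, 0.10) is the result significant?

p = 0.1306. Not significant at any of the given levels.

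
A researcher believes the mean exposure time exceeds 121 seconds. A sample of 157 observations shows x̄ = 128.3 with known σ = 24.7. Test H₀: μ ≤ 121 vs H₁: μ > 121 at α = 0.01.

z = 3.703. Critical value: 2.33. Reject H₀.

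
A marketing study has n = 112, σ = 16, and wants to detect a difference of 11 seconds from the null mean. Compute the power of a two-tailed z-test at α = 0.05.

SE = σ/√n = 16/√112 = 1.512. Non-centrality λ = d/SE = 11/1.512 = 7.276. Power ≈ Φ(λ - z_{α/2}) = Φ(7.276 - 1.96) = Φ(5.316) = 1.0.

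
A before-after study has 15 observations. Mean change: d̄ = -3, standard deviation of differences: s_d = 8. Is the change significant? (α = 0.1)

t = d̄/(s_d/√n) = -3/(8/√15) = -1.452. df = 14, critical t = ±1.761. Fail to reject H₀.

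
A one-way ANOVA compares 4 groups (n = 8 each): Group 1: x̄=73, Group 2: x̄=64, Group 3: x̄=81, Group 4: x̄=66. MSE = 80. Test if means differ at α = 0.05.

Grand mean = 71.0. SS_between = 1424.0, MS_between = 474.67. F = 5.933, F_crit ≈ 2.947. Reject H₀.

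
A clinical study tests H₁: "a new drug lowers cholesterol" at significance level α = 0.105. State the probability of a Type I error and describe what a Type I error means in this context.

P(Type I error) = α = 0.105. A Type I error is rejecting H₀ when H₀ is actually true (false positive) — here, concluding that a new drug lowers cholesterol when in fact this is not the case. Consequence: approving an ineffective drug — patients take a useless medication and may skip effective alternatives.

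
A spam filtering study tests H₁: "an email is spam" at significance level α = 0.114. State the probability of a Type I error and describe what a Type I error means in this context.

P(Type I error) = α = 0.114. A Type I error is rejecting H₀ when H₀ is actually true (false positive) — here, concluding that an email is spam when in fact this is not the case. Consequence: a legitimate email is sent to the spam folder and the user misses it.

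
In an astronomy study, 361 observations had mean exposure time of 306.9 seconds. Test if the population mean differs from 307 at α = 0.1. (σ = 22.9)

z = (x̄ - μ₀)/(σ/√n) = (306.9 - 307)/(22.9/√361) = -0.083. Critical value: ±1.645. Since |-0.083| ≤ 1.645, Fail to reject H₀.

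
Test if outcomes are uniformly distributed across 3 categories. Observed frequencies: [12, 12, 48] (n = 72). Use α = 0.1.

Expected = 24 each. χ² = Σ(O-E)²/E = 36.0. df = 2, critical value = 4.605. Reject H₀.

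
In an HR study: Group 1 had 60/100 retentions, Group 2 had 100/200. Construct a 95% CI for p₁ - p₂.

p̂₁ = 0.6, p̂₂ = 0.5. Difference = 0.1. CI = (-0.018, 0.218)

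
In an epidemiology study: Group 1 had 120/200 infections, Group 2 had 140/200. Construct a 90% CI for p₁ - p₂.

p̂₁ = 0.6, p̂₂ = 0.7. Difference = -0.1. CI = (-0.178, -0.022)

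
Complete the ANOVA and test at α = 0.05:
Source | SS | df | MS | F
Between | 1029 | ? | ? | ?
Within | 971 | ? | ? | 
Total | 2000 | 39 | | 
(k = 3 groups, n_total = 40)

df_between = 2, df_within = 37. MS_between = 514.5, MS_within = 26.24. F = 19.605, F_crit ≈ 3.252. Reject H₀.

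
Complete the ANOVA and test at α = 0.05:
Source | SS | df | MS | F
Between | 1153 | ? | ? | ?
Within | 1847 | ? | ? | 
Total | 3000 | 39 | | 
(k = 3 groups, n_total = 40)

df_between = 2, df_within = 37. MS_between = 576.5, MS_within = 49.92. F = 11.549, F_crit ≈ 3.252. Reject H₀.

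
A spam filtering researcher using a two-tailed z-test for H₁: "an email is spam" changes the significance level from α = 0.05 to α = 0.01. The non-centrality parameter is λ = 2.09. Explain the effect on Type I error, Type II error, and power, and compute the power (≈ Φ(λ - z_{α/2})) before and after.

Decreasing α from 0.05 to 0.01:
• Type I error rate decreases (α is the Type I rate by definition).
• Critical value moves from z_{α/2} = 1.96 to 2.576, so power = Φ(λ - z_{α/2}) goes from Φ(2.09 - 1.96) = 0.552 to Φ(2.09 - 2.576) = 0.313.
• Type II error rate β = 1 - power therefore increases (0.448 → 0.687).
Appropriate when false positives are costly — here, a legitimate email is sent to the spam folder and the user misses it.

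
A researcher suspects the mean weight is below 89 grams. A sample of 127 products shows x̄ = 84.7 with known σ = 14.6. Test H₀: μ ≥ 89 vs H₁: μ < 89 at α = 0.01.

z = -3.319. Critical value: -2.33. Reject H₀.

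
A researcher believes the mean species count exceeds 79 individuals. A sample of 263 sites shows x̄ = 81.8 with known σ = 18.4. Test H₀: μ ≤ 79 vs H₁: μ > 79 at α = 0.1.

z = 2.468. Critical value: 1.28. Reject H₀.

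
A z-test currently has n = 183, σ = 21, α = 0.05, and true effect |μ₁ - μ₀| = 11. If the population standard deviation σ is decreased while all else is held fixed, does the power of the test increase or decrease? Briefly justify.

Power increases: a smaller σ shrinks the standard error σ/√n, moving the sampling distribution under H₁ further from the critical value.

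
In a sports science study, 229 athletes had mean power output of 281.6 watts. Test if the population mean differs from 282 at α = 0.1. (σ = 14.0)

z = (x̄ - μ₀)/(σ/√n) = (281.6 - 282)/(14.0/√229) = -0.432. Critical value: ±1.645. Since |-0.432| ≤ 1.645, Fail to reject H₀.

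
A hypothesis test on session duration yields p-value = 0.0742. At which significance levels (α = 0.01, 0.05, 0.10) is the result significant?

p = 0.0742. Significant at: α = 0.1.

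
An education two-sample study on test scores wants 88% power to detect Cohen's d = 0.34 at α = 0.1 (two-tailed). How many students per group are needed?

z_{α/2} = 1.645, z_β = Φ⁻¹(0.88) = 1.175. For small effect (d = 0.34): n per group = 2(z_{α/2} + z_β)²/d² = 2(1.645 + 1.175)²/0.34² = 137.6 → 138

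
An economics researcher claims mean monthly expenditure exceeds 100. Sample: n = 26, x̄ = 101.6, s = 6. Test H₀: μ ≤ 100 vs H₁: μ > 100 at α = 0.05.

t = (101.6 - 100)/(6/√26) = 1.36, df = 25. Critical t = 1.708. Fail to reject H₀.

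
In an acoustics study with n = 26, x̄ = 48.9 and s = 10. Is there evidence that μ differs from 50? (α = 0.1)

t = (x̄ - μ₀)/(s/√n) = (48.9 - 50)/(10/√26) = -0.561. df = 25, critical t = ±1.708. Fail to reject H₀.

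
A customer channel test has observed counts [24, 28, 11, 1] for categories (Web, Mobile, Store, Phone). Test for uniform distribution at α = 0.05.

Expected = 16 each. χ² = Σ(O-E)²/E = 28.625. df = 3, critical value = 7.815. Reject H₀.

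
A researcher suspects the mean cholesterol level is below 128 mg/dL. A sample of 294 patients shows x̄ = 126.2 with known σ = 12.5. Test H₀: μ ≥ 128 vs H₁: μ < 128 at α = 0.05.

z = -2.469. Critical value: -1.645. Reject H₀.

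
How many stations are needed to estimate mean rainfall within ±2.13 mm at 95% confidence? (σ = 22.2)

n = (z*σ/E)² = (1.96×22.2/2.13)² = 417.3 → n = 418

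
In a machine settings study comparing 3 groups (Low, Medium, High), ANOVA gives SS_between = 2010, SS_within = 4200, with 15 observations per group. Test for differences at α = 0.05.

df_between = 2, df_within = 42. F = MS_between/MS_within = 1005.0/100.0 = 10.05. F_crit ≈ 3.22. Reject H₀. At least one mean differs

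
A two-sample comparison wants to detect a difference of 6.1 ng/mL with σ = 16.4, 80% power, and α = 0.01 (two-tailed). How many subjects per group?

n per group = 2(z_α/2 + z_β)²σ²/d² = 2×(2.576 + 0.84)²×16.4²/6.1² = 168.7 → n = 169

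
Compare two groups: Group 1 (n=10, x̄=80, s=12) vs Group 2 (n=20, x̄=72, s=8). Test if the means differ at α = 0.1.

Pooled sp = 9.47. t = 2.181, df = 28. Critical t = ±1.701. Reject H₀.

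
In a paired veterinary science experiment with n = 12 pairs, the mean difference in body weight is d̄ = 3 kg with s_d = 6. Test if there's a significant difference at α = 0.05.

t = d̄/(s_d/√n) = 3/(6/√12) = 1.732. df = 11, critical t = ±2.201. Fail to reject H₀.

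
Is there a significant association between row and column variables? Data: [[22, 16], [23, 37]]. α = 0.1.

χ² = 3.585. df = 1, critical = 2.706. Reject H₀. Variables are dependent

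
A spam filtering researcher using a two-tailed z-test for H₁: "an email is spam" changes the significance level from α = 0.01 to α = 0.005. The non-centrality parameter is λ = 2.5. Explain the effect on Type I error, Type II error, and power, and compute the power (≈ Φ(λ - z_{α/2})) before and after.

Decreasing α from 0.01 to 0.005:
• Type I error rate decreases (α is the Type I rate by definition).
• Critical value moves from z_{α/2} = 2.576 to 2.807, so power = Φ(λ - z_{α/2}) goes from Φ(2.5 - 2.576) = 0.47 to Φ(2.5 - 2.807) = 0.379.
• Type II error rate β = 1 - power therefore increases (0.53 → 0.621).
Appropriate when false positives are costly — here, a legitimate email is sent to the spam folder and the user misses it.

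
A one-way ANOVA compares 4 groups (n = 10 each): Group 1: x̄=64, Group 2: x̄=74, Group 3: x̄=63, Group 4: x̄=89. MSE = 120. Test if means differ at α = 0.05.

Grand mean = 72.5. SS_between = 4370.0, MS_between = 1456.67. F = 12.139, F_crit ≈ 2.866. Reject H₀.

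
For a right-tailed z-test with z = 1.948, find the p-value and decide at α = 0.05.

p = P(Z > 1.948) = 1 - Φ(1.948) ≈ 0.0257. Since p < 0.05, reject H₀ (significant) at α = 0.05.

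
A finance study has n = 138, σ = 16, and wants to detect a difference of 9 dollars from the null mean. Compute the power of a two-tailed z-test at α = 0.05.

SE = σ/√n = 16/√138 = 1.362. Non-centrality λ = d/SE = 9/1.362 = 6.608. Power ≈ Φ(λ - z_{α/2}) = Φ(6.608 - 1.96) = Φ(4.648) = 1.0.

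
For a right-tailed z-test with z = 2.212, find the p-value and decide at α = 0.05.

p = P(Z > 2.212) = 1 - Φ(2.212) ≈ 0.0135. Since p < 0.05, reject H₀ (significant) at α = 0.05.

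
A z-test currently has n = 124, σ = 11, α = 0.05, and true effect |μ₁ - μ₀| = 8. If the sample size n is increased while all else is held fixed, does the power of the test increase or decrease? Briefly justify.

Power increases: a larger n shrinks the standard error σ/√n, moving the sampling distribution under H₁ further from the critical value.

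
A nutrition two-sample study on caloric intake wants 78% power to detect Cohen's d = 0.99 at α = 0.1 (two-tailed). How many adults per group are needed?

z_{α/2} = 1.645, z_β = Φ⁻¹(0.78) = 0.772. For large effect (d = 0.99): n per group = 2(z_{α/2} + z_β)²/d² = 2(1.645 + 0.772)²/0.99² = 11.9 → 12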